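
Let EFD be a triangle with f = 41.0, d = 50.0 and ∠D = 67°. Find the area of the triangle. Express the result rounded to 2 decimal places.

Law of sines: sin F = f·sin D/d ≈ 0.75481.
Since d ≥ f, only the acute value applies: ∠F ≈ 49.01°.
Then ∠E = 180° − ∠D − ∠F ≈ 63.99°.
Law of sines gives e = d·sin E/sin D ≈ 48.817.
Area = ½·d·f·sin E ≈ 921.19.

area ≈ 921.19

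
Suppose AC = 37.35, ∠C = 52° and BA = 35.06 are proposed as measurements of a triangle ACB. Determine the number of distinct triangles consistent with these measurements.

AC·sin C = 37.35·sin(52°) ≈ 29.43.
Since AC sin C < BA < AC (29.43 < 35.06 < 37.35), two triangles exist.

2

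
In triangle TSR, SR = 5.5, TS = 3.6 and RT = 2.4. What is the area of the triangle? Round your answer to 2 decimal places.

Semiperimeter s = (5.5 + 2.4 + 3.6)/2 = 5.75.
Heron's formula: area = √(5.75·0.25·3.35·2.15) ≈ 3.2177.

area ≈ 3.22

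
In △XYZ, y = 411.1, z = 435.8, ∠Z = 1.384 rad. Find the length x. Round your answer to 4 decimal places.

239.8918

Law of sines: sin Y = y·sin Z/z ≈ 0.92691.
Since z ≥ y, only the acute value applies: ∠Y ≈ 1.186 rad.
Then ∠X = π − ∠Z − ∠Y ≈ 0.571 rad.
Law of sines gives x = z·sin X/sin Z ≈ 239.89.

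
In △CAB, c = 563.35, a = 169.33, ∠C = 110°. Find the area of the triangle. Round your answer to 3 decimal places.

Law of sines: sin A = a·sin C/c ≈ 0.28245.
Since c ≥ a, only the acute value applies: ∠A ≈ 16.41°.
Then ∠B = 180° − ∠C − ∠A ≈ 53.59°.
Law of sines gives b = c·sin B/sin C ≈ 482.5.
Area = ½·c·a·sin B ≈ 38387.

38387.037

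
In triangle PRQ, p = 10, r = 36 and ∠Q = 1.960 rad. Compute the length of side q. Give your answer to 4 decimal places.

40.8559

By the law of cosines, q² = p² + r² − 2·p·r·cos Q = 1669.2, so q ≈ 40.856.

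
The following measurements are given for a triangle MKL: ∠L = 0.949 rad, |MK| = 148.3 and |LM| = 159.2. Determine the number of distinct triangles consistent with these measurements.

2

|LM|·sin L = 159.2·sin(0.949 rad) ≈ 129.4.
Since |LM| sin L < |MK| < |LM| (129.4 < 148.3 < 159.2), two triangles exist.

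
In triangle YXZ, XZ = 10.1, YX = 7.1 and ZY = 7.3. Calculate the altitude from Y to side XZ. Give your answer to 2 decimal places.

Semiperimeter s = (10.1 + 7.3 + 7.1)/2 = 12.25.
Heron's formula: area = √(12.25·2.15·4.95·5.15) ≈ 25.912.
The altitude from Y has length 2·area/XZ ≈ 5.131.

5.13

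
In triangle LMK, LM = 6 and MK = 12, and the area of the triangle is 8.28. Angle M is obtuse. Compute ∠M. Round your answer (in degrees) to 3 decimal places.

From area = ½·LM·MK·sin M, we get sin M = 2·area/(LM·MK) ≈ 0.23000.
Taking the obtuse solution, ∠M ≈ 166.70°.

∠M ≈ 166.703°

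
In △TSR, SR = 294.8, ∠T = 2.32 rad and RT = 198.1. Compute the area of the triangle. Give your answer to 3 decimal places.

Law of sines: sin S = RT·sin T/SR ≈ 0.49205.
Since SR ≥ RT, only the acute value applies: ∠S ≈ 0.514 rad.
Then ∠R = π − ∠T − ∠S ≈ 0.307 rad.
Law of sines gives TS = SR·sin R/sin T ≈ 121.73.
Area = ½·SR·RT·sin R ≈ 8828.5.

area ≈ 8828.536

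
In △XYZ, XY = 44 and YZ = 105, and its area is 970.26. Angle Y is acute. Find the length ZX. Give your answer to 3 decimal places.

From area = ½·XY·YZ·sin Y, we get sin Y = 2·area/(XY·YZ) ≈ 0.42003.
Taking the acute solution, ∠Y ≈ 24.84°.
Law of cosines then gives ZX ≈ 67.643.

67.643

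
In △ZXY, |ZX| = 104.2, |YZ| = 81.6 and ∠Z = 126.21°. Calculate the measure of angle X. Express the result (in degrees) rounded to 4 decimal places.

∠X ≈ 23.3645°

By the law of cosines, |XY|² = |YZ|² + |ZX|² − 2·|YZ|·|ZX|·cos Z = 27562, so |XY| ≈ 166.02.
Law of cosines again: cos X = (|ZX|² + |XY|² − |YZ|²)/(2·|ZX|·|XY|) ≈ 0.91800, so ∠X ≈ 23.36°.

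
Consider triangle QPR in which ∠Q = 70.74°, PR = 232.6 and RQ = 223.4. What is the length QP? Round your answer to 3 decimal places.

171.799

Law of sines: sin P = RQ·sin Q/PR ≈ 0.90669.
Since PR ≥ RQ, only the acute value applies: ∠P ≈ 65.05°.
Then ∠R = 180° − ∠Q − ∠P ≈ 44.21°.
Law of sines gives QP = PR·sin R/sin Q ≈ 171.8.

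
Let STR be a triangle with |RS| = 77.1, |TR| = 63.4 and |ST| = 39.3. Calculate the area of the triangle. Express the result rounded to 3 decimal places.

area ≈ 1242.176

Semiperimeter s = (63.4 + 77.1 + 39.3)/2 = 89.9.
Heron's formula: area = √(89.9·26.5·12.8·50.6) ≈ 1242.2.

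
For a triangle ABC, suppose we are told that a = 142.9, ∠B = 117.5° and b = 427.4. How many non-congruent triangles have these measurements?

a·sin B = 142.9·sin(117.5°) ≈ 126.8.
Since ∠B is not acute, a triangle exists only if b > a; here b > a, so there is exactly one triangle.

1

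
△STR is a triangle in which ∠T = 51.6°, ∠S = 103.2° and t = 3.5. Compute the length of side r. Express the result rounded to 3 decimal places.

The third angle is ∠R = 180° − ∠S − ∠T = 25.20°.
Law of sines: r = t·sin R/sin T ≈ 1.9015.

1.902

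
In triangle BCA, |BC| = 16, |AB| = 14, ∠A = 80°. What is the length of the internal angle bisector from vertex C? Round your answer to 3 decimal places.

Law of sines: sin C = |AB|·sin A/|BC| ≈ 0.86171.
Since |BC| ≥ |AB|, only the acute value applies: ∠C ≈ 59.51°.
Then ∠B = 180° − ∠A − ∠C ≈ 40.49°.
Law of sines gives |CA| = |BC|·sin B/sin A ≈ 10.55.
The bisector from C has length 2·|BC|·|CA|·cos(∠C/2)/(|BC|+|CA|) ≈ 11.039.

t_C ≈ 11.039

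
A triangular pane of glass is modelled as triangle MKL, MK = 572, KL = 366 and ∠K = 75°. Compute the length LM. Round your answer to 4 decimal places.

593.9456

By the law of cosines, LM² = MK² + KL² − 2·MK·KL·cos K = 3.5277e+05, so LM ≈ 593.95.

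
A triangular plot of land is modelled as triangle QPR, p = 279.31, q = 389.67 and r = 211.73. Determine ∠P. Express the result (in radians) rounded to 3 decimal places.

By the law of cosines, cos P = (r² + q² − p²) / (2·r·q) ≈ 0.71910, so ∠P ≈ 0.768 rad.

0.768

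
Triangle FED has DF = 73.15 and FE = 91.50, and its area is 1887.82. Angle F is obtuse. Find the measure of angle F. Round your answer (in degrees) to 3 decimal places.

145.660

From area = ½·DF·FE·sin F, we get sin F = 2·area/(DF·FE) ≈ 0.56410.
Taking the obtuse solution, ∠F ≈ 145.66°.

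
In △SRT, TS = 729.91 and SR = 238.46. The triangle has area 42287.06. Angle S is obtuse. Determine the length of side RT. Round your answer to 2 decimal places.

From area = ½·TS·SR·sin S, we get sin S = 2·area/(TS·SR) ≈ 0.48591.
Taking the obtuse solution, ∠S ≈ 150.93°.
Law of cosines then gives RT ≈ 945.45.

945.45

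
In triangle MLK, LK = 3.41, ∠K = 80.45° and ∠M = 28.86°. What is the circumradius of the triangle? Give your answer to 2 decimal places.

The third angle is ∠L = 180° − ∠K − ∠M = 70.69°.
Law of sines: KM = LK·sin L/sin M ≈ 6.6674.
Law of sines: ML = LK·sin K/sin M ≈ 6.9669.
Circumradius = LK/(2 sin M) ≈ 3.5324.

R ≈ 3.53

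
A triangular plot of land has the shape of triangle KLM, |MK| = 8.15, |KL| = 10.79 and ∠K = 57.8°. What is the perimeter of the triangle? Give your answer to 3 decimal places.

By the law of cosines, |LM|² = |MK|² + |KL|² − 2·|MK|·|KL|·cos K = 89.126, so |LM| ≈ 9.4407.
Semiperimeter s = (9.4407+8.15+10.79)/2 = 14.19.
Perimeter = 9.4407 + 8.15 + 10.79 = 28.381.

perimeter ≈ 28.381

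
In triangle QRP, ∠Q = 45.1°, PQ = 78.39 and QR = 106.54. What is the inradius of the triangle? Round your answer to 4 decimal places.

By the law of cosines, RP² = PQ² + QR² − 2·PQ·QR·cos Q = 5705.4, so RP ≈ 75.534.
Area = ½·PQ·QR·sin Q ≈ 2957.9.
Semiperimeter s = (75.534+78.39+106.54)/2 = 130.23.
Inradius = area/s = 2957.9/130.23 ≈ 22.713.

22.7126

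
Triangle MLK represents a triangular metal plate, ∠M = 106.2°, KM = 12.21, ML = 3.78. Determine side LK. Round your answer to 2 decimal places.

13.75

By the law of cosines, LK² = KM² + ML² − 2·KM·ML·cos M = 189.13, so LK ≈ 13.752.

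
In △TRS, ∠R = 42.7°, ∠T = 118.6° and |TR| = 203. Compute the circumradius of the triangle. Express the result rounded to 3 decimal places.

316.581

The third angle is ∠S = 180° − ∠T − ∠R = 18.70°.
Law of sines: |RS| = |TR|·sin T/sin S ≈ 555.91.
Law of sines: |ST| = |TR|·sin R/sin S ≈ 429.39.
Circumradius = |TR|/(2 sin S) ≈ 316.58.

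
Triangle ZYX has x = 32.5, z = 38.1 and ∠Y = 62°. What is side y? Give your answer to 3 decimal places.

By the law of cosines, y² = x² + z² − 2·x·z·cos Y = 1345.2, so y ≈ 36.677.

36.677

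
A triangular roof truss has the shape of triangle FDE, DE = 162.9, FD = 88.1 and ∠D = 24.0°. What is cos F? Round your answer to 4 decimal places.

By the law of cosines, EF² = FD² + DE² − 2·FD·DE·cos D = 8076.5, so EF ≈ 89.87.
Law of cosines again: cos F = (EF² + FD² − DE²)/(2·EF·FD) ≈ -0.67561, so ∠F ≈ 132.50°.

-0.6756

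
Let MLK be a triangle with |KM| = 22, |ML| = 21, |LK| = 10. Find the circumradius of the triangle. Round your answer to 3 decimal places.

11.103

By the law of cosines, cos M = (|KM|² + |ML|² − |LK|²) / (2·|KM|·|ML|) ≈ 0.89286, so ∠M ≈ 26.77°.
Circumradius = |LK|/(2 sin M) ≈ 11.103.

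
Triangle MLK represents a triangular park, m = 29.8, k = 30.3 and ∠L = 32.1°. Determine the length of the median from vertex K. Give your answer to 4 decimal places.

m_K ≈ 18.7793

By the law of cosines, l² = k² + m² − 2·k·m·cos L = 276.33, so l ≈ 16.623.
Median from K: ½√(2·m² + 2·l² − k²) ≈ 18.779.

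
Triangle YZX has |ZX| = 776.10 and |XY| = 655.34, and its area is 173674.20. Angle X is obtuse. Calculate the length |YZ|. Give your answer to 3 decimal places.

1332.237

From area = ½·|ZX|·|XY|·sin X, we get sin X = 2·area/(|ZX|·|XY|) ≈ 0.68294.
Taking the obtuse solution, ∠X ≈ 136.93°.
Law of cosines then gives |YZ| ≈ 1332.2.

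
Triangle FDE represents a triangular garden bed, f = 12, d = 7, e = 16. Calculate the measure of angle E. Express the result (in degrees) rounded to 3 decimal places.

112.024

By the law of cosines, cos E = (f² + d² − e²) / (2·f·d) ≈ -0.37500, so ∠E ≈ 112.02°.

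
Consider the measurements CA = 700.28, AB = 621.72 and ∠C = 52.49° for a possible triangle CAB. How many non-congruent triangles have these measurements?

2

CA·sin C = 700.28·sin(52.49°) ≈ 555.5.
Since CA sin C < AB < CA (555.5 < 621.72 < 700.28), two triangles exist.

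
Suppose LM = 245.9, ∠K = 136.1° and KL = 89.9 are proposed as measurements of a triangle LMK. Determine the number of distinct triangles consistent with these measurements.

1

KL·sin K = 89.9·sin(136.1°) ≈ 62.34.
Since ∠K is not acute, a triangle exists only if LM > KL; here LM > KL, so there is exactly one triangle.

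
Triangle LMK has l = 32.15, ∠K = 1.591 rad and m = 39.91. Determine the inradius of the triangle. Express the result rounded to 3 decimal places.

r ≈ 10.361

By the law of cosines, k² = l² + m² − 2·l·m·cos K = 2678.3, so k ≈ 51.752.
Area = ½·l·m·sin K ≈ 641.42.
Semiperimeter s = (32.15+39.91+51.752)/2 = 61.906.
Inradius = area/s = 641.42/61.906 ≈ 10.361.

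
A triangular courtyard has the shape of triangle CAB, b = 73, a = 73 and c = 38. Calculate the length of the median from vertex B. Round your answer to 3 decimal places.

Median from B: ½√(2·c² + 2·a² − b²) ≈ 45.324.

45.324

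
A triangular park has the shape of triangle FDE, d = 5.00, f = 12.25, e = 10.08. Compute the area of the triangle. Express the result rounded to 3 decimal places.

Semiperimeter s = (12.25 + 5 + 10.08)/2 = 13.665.
Heron's formula: area = √(13.665·1.415·8.665·3.585) ≈ 24.508.

24.508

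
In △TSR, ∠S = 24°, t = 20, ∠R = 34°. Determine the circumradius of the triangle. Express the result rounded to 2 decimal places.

11.79

The third angle is ∠T = 180° − ∠S − ∠R = 122.00°.
Law of sines: s = t·sin S/sin T ≈ 9.5923.
Law of sines: r = t·sin R/sin T ≈ 13.188.
Circumradius = t/(2 sin T) ≈ 11.792.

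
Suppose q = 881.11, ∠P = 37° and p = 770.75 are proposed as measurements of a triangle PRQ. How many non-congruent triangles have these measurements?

2

q·sin P = 881.11·sin(37°) ≈ 530.3.
Since q sin P < p < q (530.3 < 770.75 < 881.11), two triangles exist.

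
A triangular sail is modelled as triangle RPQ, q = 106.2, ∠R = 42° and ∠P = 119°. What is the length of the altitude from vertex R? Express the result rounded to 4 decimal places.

h_R ≈ 92.8846

The third angle is ∠Q = 180° − ∠R − ∠P = 19.00°.
Law of sines: r = q·sin R/sin Q ≈ 218.27.
Law of sines: p = q·sin P/sin Q ≈ 285.3.
Area = ½·q·r·sin P ≈ 10137.
The altitude from R has length 2·area/r ≈ 92.885.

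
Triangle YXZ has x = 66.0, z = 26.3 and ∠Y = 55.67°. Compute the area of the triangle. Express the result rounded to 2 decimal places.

Area = ½·x·z·sin Y ≈ 716.71.

area ≈ 716.71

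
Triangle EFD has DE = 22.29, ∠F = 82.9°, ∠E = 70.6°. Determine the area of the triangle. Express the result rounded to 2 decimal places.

The third angle is ∠D = 180° − ∠E − ∠F = 26.50°.
Law of sines: FD = DE·sin E/sin F ≈ 21.187.
Law of sines: EF = DE·sin D/sin F ≈ 10.023.
Area = ½·DE·FD·sin D ≈ 105.36.

105.36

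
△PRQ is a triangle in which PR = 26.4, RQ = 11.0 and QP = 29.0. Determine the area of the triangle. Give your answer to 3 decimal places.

area ≈ 145.086

Semiperimeter s = (11 + 29 + 26.4)/2 = 33.2.
Heron's formula: area = √(33.2·22.2·4.2·6.8) ≈ 145.09.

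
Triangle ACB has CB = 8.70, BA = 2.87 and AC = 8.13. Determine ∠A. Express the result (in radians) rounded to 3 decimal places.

By the law of cosines, cos A = (BA² + AC² − CB²) / (2·BA·AC) ≈ -0.02906, so ∠A ≈ 1.600 rad.

1.600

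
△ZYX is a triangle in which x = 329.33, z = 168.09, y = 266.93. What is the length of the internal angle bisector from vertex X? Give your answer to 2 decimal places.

138.40

By the law of cosines, cos X = (z² + y² − x²) / (2·z·y) ≈ -0.09976, so ∠X ≈ 95.73°.
The bisector from X has length 2·z·y·cos(∠X/2)/(z+y) ≈ 138.4.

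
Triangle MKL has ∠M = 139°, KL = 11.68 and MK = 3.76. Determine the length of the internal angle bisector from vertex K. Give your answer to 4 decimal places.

Law of sines: sin L = MK·sin M/KL ≈ 0.21120.
Since KL ≥ MK, only the acute value applies: ∠L ≈ 12.19°.
Then ∠K = 180° − ∠M − ∠L ≈ 28.81°.
Law of sines gives LM = KL·sin K/sin M ≈ 8.5788.
The bisector from K has length 2·MK·KL·cos(∠K/2)/(MK+KL) ≈ 5.5099.

5.5099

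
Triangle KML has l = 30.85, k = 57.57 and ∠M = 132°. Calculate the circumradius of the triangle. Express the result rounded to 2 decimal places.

54.84

By the law of cosines, m² = l² + k² − 2·l·k·cos M = 6642.8, so m ≈ 81.504.
Area = ½·l·k·sin M ≈ 659.93.
Circumradius = m/(2 sin M) ≈ 54.837.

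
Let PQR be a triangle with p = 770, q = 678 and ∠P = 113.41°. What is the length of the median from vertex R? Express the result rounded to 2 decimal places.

719.59

Law of sines: sin Q = q·sin P/p ≈ 0.80804.
Since p ≥ q, only the acute value applies: ∠Q ≈ 53.90°.
Then ∠R = 180° − ∠P − ∠Q ≈ 12.69°.
Law of sines gives r = p·sin R/sin P ≈ 184.25.
Median from R: ½√(2·p² + 2·q² − r²) ≈ 719.59.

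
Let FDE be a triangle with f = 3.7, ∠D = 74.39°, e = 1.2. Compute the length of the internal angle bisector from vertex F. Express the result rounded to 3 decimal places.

t_F ≈ 1.306

By the law of cosines, d² = e² + f² − 2·e·f·cos D = 12.74, so d ≈ 3.5694.
Law of cosines again: cos F = (d² + e² − f²)/(2·d·e) ≈ 0.05726, so ∠F ≈ 86.72°.
The bisector from F has length 2·d·e·cos(∠F/2)/(d+e) ≈ 1.3059.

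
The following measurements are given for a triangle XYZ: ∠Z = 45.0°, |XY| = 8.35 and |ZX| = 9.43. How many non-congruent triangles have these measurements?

2

|ZX|·sin Z = 9.43·sin(45.0°) ≈ 6.668.
Since |ZX| sin Z < |XY| < |ZX| (6.668 < 8.35 < 9.43), two triangles exist.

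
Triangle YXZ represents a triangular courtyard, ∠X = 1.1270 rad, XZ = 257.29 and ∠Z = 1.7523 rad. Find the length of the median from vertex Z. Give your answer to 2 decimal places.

m_Z ≈ 443.29

The third angle is ∠Y = π − ∠X − ∠Z = 0.2623 rad.
Law of sines: ZY = XZ·sin X/sin Y ≈ 896.14.
Law of sines: YX = XZ·sin Z/sin Y ≈ 975.97.
Median from Z: ½√(2·XZ² + 2·ZY² − YX²) ≈ 443.29.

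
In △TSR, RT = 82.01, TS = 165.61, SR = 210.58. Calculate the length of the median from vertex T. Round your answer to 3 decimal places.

m_T ≈ 77.396

Median from T: ½√(2·RT² + 2·TS² − SR²) ≈ 77.396.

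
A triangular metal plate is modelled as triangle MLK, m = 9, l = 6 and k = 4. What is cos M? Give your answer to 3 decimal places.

-0.604

By the law of cosines, cos M = (l² + k² − m²) / (2·l·k) ≈ -0.60417, so ∠M ≈ 127.17°.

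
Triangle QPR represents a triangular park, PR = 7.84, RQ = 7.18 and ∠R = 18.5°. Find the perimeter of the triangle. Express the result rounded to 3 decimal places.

By the law of cosines, QP² = PR² + RQ² − 2·PR·RQ·cos R = 6.2534, so QP ≈ 2.5007.
Semiperimeter s = (7.84+7.18+2.5007)/2 = 8.7603.
Perimeter = 7.84 + 7.18 + 2.5007 = 17.521.

17.521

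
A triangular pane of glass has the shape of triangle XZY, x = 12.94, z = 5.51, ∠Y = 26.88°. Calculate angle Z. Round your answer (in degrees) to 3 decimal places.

By the law of cosines, y² = x² + z² − 2·x·z·cos Y = 70.612, so y ≈ 8.4031.
Law of cosines again: cos Z = (y² + x² − z²)/(2·y·x) ≈ 0.95504, so ∠Z ≈ 17.25°.

∠Z ≈ 17.245°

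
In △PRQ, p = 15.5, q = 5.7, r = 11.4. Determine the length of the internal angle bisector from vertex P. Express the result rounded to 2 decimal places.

t_P ≈ 3.40

By the law of cosines, cos P = (r² + q² − p²) / (2·r·q) ≈ -0.59865, so ∠P ≈ 126.77°.
The bisector from P has length 2·r·q·cos(∠P/2)/(r+q) ≈ 3.4046.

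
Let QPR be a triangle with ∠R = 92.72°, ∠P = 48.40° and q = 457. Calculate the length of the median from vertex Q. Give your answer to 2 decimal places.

The third angle is ∠Q = 180° − ∠P − ∠R = 38.88°.
Law of sines: p = q·sin P/sin Q ≈ 544.45.
Law of sines: r = q·sin R/sin Q ≈ 727.24.
Median from Q: ½√(2·p² + 2·r² − q²) ≈ 600.37.

600.37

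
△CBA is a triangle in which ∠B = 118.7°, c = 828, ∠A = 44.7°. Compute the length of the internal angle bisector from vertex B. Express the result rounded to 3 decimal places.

The third angle is ∠C = 180° − ∠B − ∠A = 16.60°.
Law of sines: b = c·sin B/sin C ≈ 2542.2.
Law of sines: a = c·sin A/sin C ≈ 2038.6.
The bisector from B has length 2·a·c·cos(∠B/2)/(a+c) ≈ 600.37.

t_B ≈ 600.371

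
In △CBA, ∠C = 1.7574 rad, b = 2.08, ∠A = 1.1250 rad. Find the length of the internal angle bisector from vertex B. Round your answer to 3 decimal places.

The third angle is ∠B = π − ∠A − ∠C = 0.2592 rad.
Law of sines: c = b·sin C/sin B ≈ 7.9746.
Law of sines: a = b·sin A/sin B ≈ 7.3223.
The bisector from B has length 2·a·c·cos(∠B/2)/(a+c) ≈ 7.5705.

t_B ≈ 7.571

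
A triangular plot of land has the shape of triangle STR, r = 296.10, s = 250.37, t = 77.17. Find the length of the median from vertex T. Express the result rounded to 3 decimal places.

Median from T: ½√(2·r² + 2·s² − t²) ≈ 271.46.

271.462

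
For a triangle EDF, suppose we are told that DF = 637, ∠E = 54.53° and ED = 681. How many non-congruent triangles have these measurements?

2

ED·sin E = 681·sin(54.53°) ≈ 554.6.
Since ED sin E < DF < ED (554.6 < 637 < 681), two triangles exist.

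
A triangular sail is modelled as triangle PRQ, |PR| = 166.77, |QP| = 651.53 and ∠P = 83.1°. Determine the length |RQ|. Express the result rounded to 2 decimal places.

By the law of cosines, |RQ|² = |QP|² + |PR|² − 2·|QP|·|PR|·cos P = 4.262e+05, so |RQ| ≈ 652.84.

652.84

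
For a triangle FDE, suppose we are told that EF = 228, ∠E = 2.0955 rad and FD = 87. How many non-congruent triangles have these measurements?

0

EF·sin E = 228·sin(2.0955 rad) ≈ 197.3.
Since ∠E is not acute, a triangle exists only if FD > EF; here FD ≤ EF, so there is no triangle.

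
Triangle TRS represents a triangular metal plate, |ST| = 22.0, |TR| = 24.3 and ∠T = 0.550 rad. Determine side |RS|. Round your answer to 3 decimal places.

By the law of cosines, |RS|² = |ST|² + |TR|² − 2·|ST|·|TR|·cos T = 162.97, so |RS| ≈ 12.766.

12.766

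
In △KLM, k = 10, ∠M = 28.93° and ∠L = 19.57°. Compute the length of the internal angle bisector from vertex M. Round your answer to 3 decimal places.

t_M ≈ 5.985

The third angle is ∠K = 180° − ∠L − ∠M = 131.50°.
Law of sines: l = k·sin L/sin K ≈ 4.4723.
Law of sines: m = k·sin M/sin K ≈ 6.4589.
The bisector from M has length 2·k·l·cos(∠M/2)/(k+l) ≈ 5.9846.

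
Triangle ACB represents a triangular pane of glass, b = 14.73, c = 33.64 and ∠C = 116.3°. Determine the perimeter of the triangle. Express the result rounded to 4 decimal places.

Law of sines: sin B = b·sin C/c ≈ 0.39255.
Since c ≥ b, only the acute value applies: ∠B ≈ 23.11°.
Then ∠A = 180° − ∠C − ∠B ≈ 40.59°.
Law of sines gives a = c·sin A/sin C ≈ 24.413.
Semiperimeter s = (24.413+33.64+14.73)/2 = 36.392.
Perimeter = 24.413 + 33.64 + 14.73 = 72.783.

perimeter ≈ 72.7834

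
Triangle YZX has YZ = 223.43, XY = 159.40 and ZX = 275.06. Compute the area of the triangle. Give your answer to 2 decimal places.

Semiperimeter s = (275.06 + 159.4 + 223.43)/2 = 328.95.
Heron's formula: area = √(328.95·53.885·169.55·105.52) ≈ 17807.

area ≈ 17807.18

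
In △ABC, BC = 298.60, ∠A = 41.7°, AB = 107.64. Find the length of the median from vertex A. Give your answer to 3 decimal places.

m_A ≈ 228.139

Law of sines: sin C = AB·sin A/BC ≈ 0.23980.
Since BC ≥ AB, only the acute value applies: ∠C ≈ 13.87°.
Then ∠B = 180° − ∠A − ∠C ≈ 124.43°.
Law of sines gives CA = BC·sin B/sin A ≈ 370.26.
Median from A: ½√(2·CA² + 2·AB² − BC²) ≈ 228.14.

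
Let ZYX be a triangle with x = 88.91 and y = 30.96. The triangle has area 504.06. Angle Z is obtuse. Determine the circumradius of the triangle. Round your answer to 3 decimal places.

R ≈ 161.459

From area = ½·y·x·sin Z, we get sin Z = 2·area/(y·x) ≈ 0.36624.
Taking the obtuse solution, ∠Z ≈ 2.767 rad.
Law of cosines then gives z ≈ 118.26.
Circumradius = z/(2 sin Z) ≈ 161.46.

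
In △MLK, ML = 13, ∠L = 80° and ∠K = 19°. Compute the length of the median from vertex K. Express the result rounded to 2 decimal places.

m_K ≈ 38.84

The third angle is ∠M = 180° − ∠L − ∠K = 81.00°.
Law of sines: LK = ML·sin M/sin K ≈ 39.439.
Law of sines: KM = ML·sin L/sin K ≈ 39.324.
Median from K: ½√(2·LK² + 2·KM² − ML²) ≈ 38.841.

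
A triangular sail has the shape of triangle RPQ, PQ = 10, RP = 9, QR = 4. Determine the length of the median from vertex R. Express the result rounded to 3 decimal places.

m_R ≈ 4.848

Median from R: ½√(2·QR² + 2·RP² − PQ²) ≈ 4.8477.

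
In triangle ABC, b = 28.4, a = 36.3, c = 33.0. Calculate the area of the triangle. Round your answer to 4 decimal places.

Semiperimeter s = (36.3 + 28.4 + 33)/2 = 48.85.
Heron's formula: area = √(48.85·12.55·20.45·15.85) ≈ 445.77.

445.7747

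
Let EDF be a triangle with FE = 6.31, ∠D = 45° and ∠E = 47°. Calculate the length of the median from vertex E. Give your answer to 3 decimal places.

7.002

The third angle is ∠F = 180° − ∠E − ∠D = 88.00°.
Law of sines: DF = FE·sin E/sin D ≈ 6.5264.
Law of sines: ED = FE·sin F/sin D ≈ 8.9183.
Median from E: ½√(2·FE² + 2·ED² − DF²) ≈ 7.0019.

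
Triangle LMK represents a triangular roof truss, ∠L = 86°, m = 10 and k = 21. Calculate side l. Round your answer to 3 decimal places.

22.621

By the law of cosines, l² = m² + k² − 2·m·k·cos L = 511.7, so l ≈ 22.621.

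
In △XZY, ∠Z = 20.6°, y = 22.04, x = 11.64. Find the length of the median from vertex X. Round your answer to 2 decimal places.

By the law of cosines, z² = y² + x² − 2·y·x·cos Z = 140.97, so z ≈ 11.873.
Median from X: ½√(2·z² + 2·y² − x²) ≈ 16.718.

m_X ≈ 16.72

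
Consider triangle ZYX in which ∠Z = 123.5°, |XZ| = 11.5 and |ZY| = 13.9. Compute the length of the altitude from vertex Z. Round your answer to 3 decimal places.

h_Z ≈ 5.950

By the law of cosines, |YX|² = |XZ|² + |ZY|² − 2·|XZ|·|ZY|·cos Z = 501.91, so |YX| ≈ 22.403.
Area = ½·|XZ|·|ZY|·sin Z ≈ 66.648.
The altitude from Z has length 2·area/|YX| ≈ 5.9498.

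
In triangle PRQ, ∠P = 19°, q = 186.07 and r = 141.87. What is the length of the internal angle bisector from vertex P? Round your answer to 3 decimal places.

t_P ≈ 158.783

By the law of cosines, p² = r² + q² − 2·r·q·cos P = 4830, so p ≈ 69.498.
The bisector from P has length 2·r·q·cos(∠P/2)/(r+q) ≈ 158.78.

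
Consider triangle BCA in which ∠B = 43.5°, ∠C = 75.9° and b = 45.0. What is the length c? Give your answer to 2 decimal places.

63.40

The third angle is ∠A = 180° − ∠B − ∠C = 60.60°.
Law of sines: c = b·sin C/sin B ≈ 63.404.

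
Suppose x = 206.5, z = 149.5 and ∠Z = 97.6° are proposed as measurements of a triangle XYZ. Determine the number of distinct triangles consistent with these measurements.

x·sin Z = 206.5·sin(97.6°) ≈ 204.7.
Since ∠Z is not acute, a triangle exists only if z > x; here z ≤ x, so there is no triangle.

0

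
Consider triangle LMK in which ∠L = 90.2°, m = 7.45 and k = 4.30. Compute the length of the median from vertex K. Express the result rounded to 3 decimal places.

By the law of cosines, l² = m² + k² − 2·m·k·cos L = 74.216, so l ≈ 8.6149.
Median from K: ½√(2·l² + 2·m² − k²) ≈ 7.7612.

m_K ≈ 7.761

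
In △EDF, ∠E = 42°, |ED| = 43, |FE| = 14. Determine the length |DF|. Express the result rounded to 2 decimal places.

33.92

By the law of cosines, |DF|² = |FE|² + |ED|² − 2·|FE|·|ED|·cos E = 1150.3, so |DF| ≈ 33.915.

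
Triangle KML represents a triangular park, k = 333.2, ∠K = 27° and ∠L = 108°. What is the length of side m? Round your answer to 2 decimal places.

518.97

The third angle is ∠M = 180° − ∠L − ∠K = 45.00°.
Law of sines: m = k·sin M/sin K ≈ 518.97.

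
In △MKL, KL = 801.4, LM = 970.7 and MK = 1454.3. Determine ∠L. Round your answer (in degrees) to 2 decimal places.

∠L ≈ 109.94°

By the law of cosines, cos L = (KL² + LM² − MK²) / (2·KL·LM) ≈ -0.34097, so ∠L ≈ 109.94°.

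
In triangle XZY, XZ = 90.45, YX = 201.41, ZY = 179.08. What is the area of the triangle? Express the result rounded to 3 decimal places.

Semiperimeter s = (179.08 + 201.41 + 90.45)/2 = 235.47.
Heron's formula: area = √(235.47·56.39·34.06·145.02) ≈ 8098.5.

area ≈ 8098.510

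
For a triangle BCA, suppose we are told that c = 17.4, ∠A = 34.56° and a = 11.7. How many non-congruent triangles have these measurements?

2

c·sin A = 17.4·sin(34.56°) ≈ 9.87.
Since c sin A < a < c (9.87 < 11.7 < 17.4), two triangles exist.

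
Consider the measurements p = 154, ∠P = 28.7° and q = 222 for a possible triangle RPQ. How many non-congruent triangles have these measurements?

q·sin P = 222·sin(28.7°) ≈ 106.6.
Since q sin P < p < q (106.6 < 154 < 222), two triangles exist.

2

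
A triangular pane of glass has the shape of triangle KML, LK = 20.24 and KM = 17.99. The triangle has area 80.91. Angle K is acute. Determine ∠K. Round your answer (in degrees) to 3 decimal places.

∠K ≈ 26.386°

From area = ½·LK·KM·sin K, we get sin K = 2·area/(LK·KM) ≈ 0.44442.
Taking the acute solution, ∠K ≈ 26.39°.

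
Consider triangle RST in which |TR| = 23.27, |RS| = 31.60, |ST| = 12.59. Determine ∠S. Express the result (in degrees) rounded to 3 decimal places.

By the law of cosines, cos S = (|RS|² + |ST|² − |TR|²) / (2·|RS|·|ST|) ≈ 0.77364, so ∠S ≈ 39.32°.

39.318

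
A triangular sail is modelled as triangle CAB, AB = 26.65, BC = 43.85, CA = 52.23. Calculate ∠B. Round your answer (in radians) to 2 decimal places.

1.61

By the law of cosines, cos B = (AB² + BC² − CA²) / (2·AB·BC) ≈ -0.04062, so ∠B ≈ 1.611 rad.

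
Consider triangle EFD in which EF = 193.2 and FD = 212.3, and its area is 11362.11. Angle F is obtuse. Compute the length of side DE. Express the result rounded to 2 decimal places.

388.19

From area = ½·EF·FD·sin F, we get sin F = 2·area/(EF·FD) ≈ 0.55403.
Taking the obtuse solution, ∠F ≈ 2.554 rad.
Law of cosines then gives DE ≈ 388.19.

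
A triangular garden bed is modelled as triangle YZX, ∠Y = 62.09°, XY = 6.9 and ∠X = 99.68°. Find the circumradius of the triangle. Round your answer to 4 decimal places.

R ≈ 11.0283

The third angle is ∠Z = 180° − ∠X − ∠Y = 18.23°.
Law of sines: ZX = XY·sin Y/sin Z ≈ 19.491.
Law of sines: YZ = XY·sin X/sin Z ≈ 21.743.
Circumradius = XY/(2 sin Z) ≈ 11.028.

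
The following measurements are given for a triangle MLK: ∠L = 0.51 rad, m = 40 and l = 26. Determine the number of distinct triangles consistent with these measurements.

m·sin L = 40·sin(0.51 rad) ≈ 19.53.
Since m sin L < l < m (19.53 < 26 < 40), two triangles exist.

2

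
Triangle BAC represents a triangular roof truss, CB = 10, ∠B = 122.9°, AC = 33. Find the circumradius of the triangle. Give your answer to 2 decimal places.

R ≈ 19.65

Law of sines: sin A = CB·sin B/AC ≈ 0.25443.
Since AC ≥ CB, only the acute value applies: ∠A ≈ 14.74°.
Then ∠C = 180° − ∠B − ∠A ≈ 42.36°.
Law of sines gives BA = AC·sin C/sin B ≈ 26.482.
Circumradius = AC/(2 sin B) ≈ 19.652.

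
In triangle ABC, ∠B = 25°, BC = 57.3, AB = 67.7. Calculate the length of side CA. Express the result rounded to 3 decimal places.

By the law of cosines, CA² = AB² + BC² − 2·AB·BC·cos B = 835.06, so CA ≈ 28.897.

28.897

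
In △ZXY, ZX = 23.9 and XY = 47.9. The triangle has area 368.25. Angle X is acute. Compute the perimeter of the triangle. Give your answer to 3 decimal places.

From area = ½·ZX·XY·sin X, we get sin X = 2·area/(ZX·XY) ≈ 0.64334.
Taking the acute solution, ∠X ≈ 40.04°.
Law of cosines then gives YZ ≈ 33.358.
Perimeter = 47.9 + 33.358 + 23.9 = 105.16.

perimeter ≈ 105.158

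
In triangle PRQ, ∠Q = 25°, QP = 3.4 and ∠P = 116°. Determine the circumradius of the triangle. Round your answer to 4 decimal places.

The third angle is ∠R = 180° − ∠Q − ∠P = 39.00°.
Law of sines: RQ = QP·sin P/sin R ≈ 4.8559.
Law of sines: PR = QP·sin Q/sin R ≈ 2.2833.
Circumradius = QP/(2 sin R) ≈ 2.7013.

2.7013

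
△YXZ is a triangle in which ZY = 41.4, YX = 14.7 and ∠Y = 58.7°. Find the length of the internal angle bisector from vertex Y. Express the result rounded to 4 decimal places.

t_Y ≈ 18.9114

By the law of cosines, XZ² = ZY² + YX² − 2·ZY·YX·cos Y = 1297.7, so XZ ≈ 36.024.
The bisector from Y has length 2·ZY·YX·cos(∠Y/2)/(ZY+YX) ≈ 18.911.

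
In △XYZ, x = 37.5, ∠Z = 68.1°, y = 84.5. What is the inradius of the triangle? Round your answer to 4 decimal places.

By the law of cosines, z² = x² + y² − 2·x·y·cos Z = 6182.7, so z ≈ 78.63.
Area = ½·x·y·sin Z ≈ 1470.
Semiperimeter s = (37.5+84.5+78.63)/2 = 100.32.
Inradius = area/s = 1470/100.32 ≈ 14.654.

r ≈ 14.6542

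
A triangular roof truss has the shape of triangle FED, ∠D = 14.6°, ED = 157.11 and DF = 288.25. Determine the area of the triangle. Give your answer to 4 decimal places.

Area = ½·ED·DF·sin D ≈ 5707.7.

area ≈ 5707.7272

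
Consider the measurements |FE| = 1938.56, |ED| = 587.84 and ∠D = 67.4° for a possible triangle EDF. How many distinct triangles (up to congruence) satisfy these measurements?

1

|ED|·sin D = 587.84·sin(67.4°) ≈ 542.7.
Since |FE| ≥ |ED|, exactly one triangle exists.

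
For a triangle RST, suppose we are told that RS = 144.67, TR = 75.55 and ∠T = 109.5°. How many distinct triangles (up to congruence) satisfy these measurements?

1

TR·sin T = 75.55·sin(109.5°) ≈ 71.22.
Since ∠T is not acute, a triangle exists only if RS > TR; here RS > TR, so there is exactly one triangle.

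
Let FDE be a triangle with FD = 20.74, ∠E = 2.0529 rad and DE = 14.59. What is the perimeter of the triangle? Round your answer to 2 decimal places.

Law of sines: sin F = DE·sin E/FD ≈ 0.62329.
Since FD ≥ DE, only the acute value applies: ∠F ≈ 0.6729 rad.
Then ∠D = π − ∠E − ∠F ≈ 0.4157 rad.
Law of sines gives EF = FD·sin D/sin E ≈ 9.4539.
Semiperimeter s = (14.59+9.4539+20.74)/2 = 22.392.
Perimeter = 14.59 + 9.4539 + 20.74 = 44.784.

perimeter ≈ 44.78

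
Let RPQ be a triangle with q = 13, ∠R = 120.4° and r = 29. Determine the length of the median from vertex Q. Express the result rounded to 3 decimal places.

m_Q ≈ 24.116

Law of sines: sin Q = q·sin R/r ≈ 0.38664.
Since r ≥ q, only the acute value applies: ∠Q ≈ 22.75°.
Then ∠P = 180° − ∠R − ∠Q ≈ 36.85°.
Law of sines gives p = r·sin P/sin R ≈ 20.166.
Median from Q: ½√(2·r² + 2·p² − q²) ≈ 24.116.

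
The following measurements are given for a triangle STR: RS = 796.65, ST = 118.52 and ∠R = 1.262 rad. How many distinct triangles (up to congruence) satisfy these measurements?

RS·sin R = 796.65·sin(1.262 rad) ≈ 759.
Since ST = 118.52 < 759 = RS sin R, no triangle exists.

0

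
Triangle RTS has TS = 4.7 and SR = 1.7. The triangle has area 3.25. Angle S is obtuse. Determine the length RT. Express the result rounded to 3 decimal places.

5.854

From area = ½·TS·SR·sin S, we get sin S = 2·area/(TS·SR) ≈ 0.81352.
Taking the obtuse solution, ∠S ≈ 125.56°.
Law of cosines then gives RT ≈ 5.8543.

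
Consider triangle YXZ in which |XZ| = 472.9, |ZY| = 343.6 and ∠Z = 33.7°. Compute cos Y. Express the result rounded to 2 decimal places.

cos Y ≈ -0.19

By the law of cosines, |YX|² = |XZ|² + |ZY|² − 2·|XZ|·|ZY|·cos Z = 71330, so |YX| ≈ 267.08.
Law of cosines again: cos Y = (|ZY|² + |YX|² − |XZ|²)/(2·|ZY|·|YX|) ≈ -0.18658, so ∠Y ≈ 100.75°.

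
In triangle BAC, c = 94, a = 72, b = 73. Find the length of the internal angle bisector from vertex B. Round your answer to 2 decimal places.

By the law of cosines, cos B = (a² + c² − b²) / (2·a·c) ≈ 0.64207, so ∠B ≈ 50.05°.
The bisector from B has length 2·a·c·cos(∠B/2)/(a+c) ≈ 73.886.

73.89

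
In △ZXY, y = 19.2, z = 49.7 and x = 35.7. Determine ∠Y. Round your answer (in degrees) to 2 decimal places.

By the law of cosines, cos Y = (z² + x² − y²) / (2·z·x) ≈ 0.95135, so ∠Y ≈ 17.95°.

∠Y ≈ 17.95°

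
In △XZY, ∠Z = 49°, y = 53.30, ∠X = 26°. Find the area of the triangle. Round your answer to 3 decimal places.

486.522

The third angle is ∠Y = 180° − ∠X − ∠Z = 105.00°.
Law of sines: x = y·sin X/sin Y ≈ 24.189.
Law of sines: z = y·sin Z/sin Y ≈ 41.645.
Area = ½·y·x·sin Z ≈ 486.52.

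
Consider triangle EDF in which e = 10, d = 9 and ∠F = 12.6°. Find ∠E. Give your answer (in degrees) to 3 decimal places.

By the law of cosines, f² = e² + d² − 2·e·d·cos F = 5.335, so f ≈ 2.3098.
Law of cosines again: cos E = (d² + f² − e²)/(2·d·f) ≈ -0.32868, so ∠E ≈ 109.19°.

109.189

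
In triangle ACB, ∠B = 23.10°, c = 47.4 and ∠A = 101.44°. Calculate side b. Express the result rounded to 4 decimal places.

22.5763

The third angle is ∠C = 180° − ∠B − ∠A = 55.46°.
Law of sines: b = c·sin B/sin C ≈ 22.576.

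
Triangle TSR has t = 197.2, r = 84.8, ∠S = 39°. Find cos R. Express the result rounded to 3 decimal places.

0.926

By the law of cosines, s² = r² + t² − 2·r·t·cos S = 20087, so s ≈ 141.73.
Law of cosines again: cos R = (t² + s² − r²)/(2·t·s) ≈ 0.92640, so ∠R ≈ 22.12°.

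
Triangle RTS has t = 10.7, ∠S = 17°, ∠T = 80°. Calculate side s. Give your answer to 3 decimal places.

3.177

The third angle is ∠R = 180° − ∠T − ∠S = 83.00°.
Law of sines: s = t·sin S/sin T ≈ 3.1766.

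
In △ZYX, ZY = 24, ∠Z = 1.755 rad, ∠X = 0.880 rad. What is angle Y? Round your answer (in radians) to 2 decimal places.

∠Y ≈ 0.51 rad

The third angle is ∠Y = π − ∠X − ∠Z = 0.507 rad.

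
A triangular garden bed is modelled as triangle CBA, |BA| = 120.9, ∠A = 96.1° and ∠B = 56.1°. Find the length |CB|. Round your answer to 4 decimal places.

The third angle is ∠C = 180° − ∠B − ∠A = 27.80°.
Law of sines: |CB| = |BA|·sin A/sin C ≈ 257.76.

257.7592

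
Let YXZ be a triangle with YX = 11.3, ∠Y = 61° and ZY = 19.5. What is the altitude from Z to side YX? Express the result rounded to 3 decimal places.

17.055

By the law of cosines, XZ² = ZY² + YX² − 2·ZY·YX·cos Y = 294.28, so XZ ≈ 17.155.
Area = ½·ZY·YX·sin Y ≈ 96.361.
The altitude from Z has length 2·area/YX ≈ 17.055.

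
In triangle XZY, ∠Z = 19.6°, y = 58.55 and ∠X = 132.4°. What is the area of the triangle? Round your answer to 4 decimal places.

area ≈ 904.4167

The third angle is ∠Y = 180° − ∠X − ∠Z = 28.00°.
Law of sines: x = y·sin X/sin Y ≈ 92.096.
Law of sines: z = y·sin Z/sin Y ≈ 41.836.
Area = ½·y·x·sin Z ≈ 904.42.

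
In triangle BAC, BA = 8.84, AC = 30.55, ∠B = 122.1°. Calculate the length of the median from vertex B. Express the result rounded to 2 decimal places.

Law of sines: sin C = BA·sin B/AC ≈ 0.24512.
Since AC ≥ BA, only the acute value applies: ∠C ≈ 14.19°.
Then ∠A = 180° − ∠B − ∠C ≈ 43.71°.
Law of sines gives CB = AC·sin A/sin B ≈ 24.92.
Median from B: ½√(2·CB² + 2·BA² − AC²) ≈ 10.782.

m_B ≈ 10.78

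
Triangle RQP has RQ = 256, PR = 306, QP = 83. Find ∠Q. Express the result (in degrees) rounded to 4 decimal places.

∠Q ≈ 119.9424°

By the law of cosines, cos Q = (RQ² + QP² − PR²) / (2·RQ·QP) ≈ -0.49913, so ∠Q ≈ 119.94°.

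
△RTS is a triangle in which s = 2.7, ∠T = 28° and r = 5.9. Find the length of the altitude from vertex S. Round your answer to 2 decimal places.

h_S ≈ 2.77

By the law of cosines, t² = s² + r² − 2·s·r·cos T = 13.969, so t ≈ 3.7376.
Area = ½·s·r·sin T ≈ 3.7393.
The altitude from S has length 2·area/s ≈ 2.7699.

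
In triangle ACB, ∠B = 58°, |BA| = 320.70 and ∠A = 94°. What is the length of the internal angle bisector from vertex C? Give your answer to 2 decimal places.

The third angle is ∠C = 180° − ∠B − ∠A = 28.00°.
Law of sines: |CB| = |BA|·sin A/sin C ≈ 681.44.
Law of sines: |AC| = |BA|·sin B/sin C ≈ 579.31.
The bisector from C has length 2·|AC|·|CB|·cos(∠C/2)/(|AC|+|CB|) ≈ 607.64.

607.64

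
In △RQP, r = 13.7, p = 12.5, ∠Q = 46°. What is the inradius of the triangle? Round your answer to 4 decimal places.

3.3753

By the law of cosines, q² = p² + r² − 2·p·r·cos Q = 106.02, so q ≈ 10.297.
Area = ½·p·r·sin Q ≈ 61.593.
Semiperimeter s = (13.7+10.297+12.5)/2 = 18.248.
Inradius = area/s = 61.593/18.248 ≈ 3.3753.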